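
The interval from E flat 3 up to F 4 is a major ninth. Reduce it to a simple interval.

Take out an octave (7 from the number): 9 − 7 = 2.
Quality carries through unchanged, so the simple form is a major second.

M2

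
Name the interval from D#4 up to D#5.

D to D is the same letter name, plus an octave — that makes it an octave of some quality.
Counting semitones, D#4→D#5 is 12, which is the perfect octave.

perfect 8th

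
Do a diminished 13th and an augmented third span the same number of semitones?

A diminished thirteenth spans 19 semitones; an augmented third spans 5 semitones. They differ by 14.

No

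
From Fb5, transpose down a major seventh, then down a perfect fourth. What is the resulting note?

A major seventh down from Fb5 is Gbb4.
A perfect fourth down from Gbb4 is Dbb4.

Dbb4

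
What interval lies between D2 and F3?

minor tenth

D to F spans three letter names (D-E-F), plus an octave — that makes it a tenth of some quality.
D2 to F3 is 15 semitones, a half step short of the major tenth (16), so this is minor.
(Equivalently, a compound minor third: a minor third plus an octave.)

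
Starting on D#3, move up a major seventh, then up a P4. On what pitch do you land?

Up a major seventh from D#3: C##4 (11 semitones up).
C##4 up a perfect fourth → F##4 (5 semitones).

F##4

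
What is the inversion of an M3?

minor sixth

The rule of nine gives the new number: 9 − 3 = 6, so a third becomes a sixth.
Quality inverts too: major becomes minor. That makes the inversion a minor sixth.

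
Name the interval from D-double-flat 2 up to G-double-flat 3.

D to G spans four letter names (D-E-F-G), plus an octave, so the interval is some kind of eleventh.
The perfect eleventh spans 17 semitones, and Dbb2 to Gbb3 is exactly 17 semitones — so this is a perfect eleventh.
(Equivalently, a compound perfect fourth: a perfect fourth plus an octave.)

perfect eleventh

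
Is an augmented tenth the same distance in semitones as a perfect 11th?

An augmented tenth spans 17 semitones, and a perfect eleventh also spans 17 semitones — they're enharmonic.

Yes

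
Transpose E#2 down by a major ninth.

The ninth's letter: E down two letter names plus an octave → D.
A major ninth is 14 semitones; 14 semitones down from E#2 gives D#1.

D#1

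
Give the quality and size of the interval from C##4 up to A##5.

major thirteenth

C to A spans six letter names (C-D-E-F-G-A), plus an octave: a thirteenth.
C##4 to A##5 is 21 semitones, matching the major thirteenth exactly, so the quality is major.
(Equivalently, a compound major sixth: a major sixth plus an octave.)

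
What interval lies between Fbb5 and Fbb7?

perfect fifteenth

F to F is the same letter name, plus 2 octaves, so the interval is some kind of fifteenth.
The perfect fifteenth spans 24 semitones, and Fbb5 to Fbb7 is exactly 24 semitones — so this is a perfect fifteenth.
(Equivalently, a compound perfect octave: a perfect octave plus an octave.)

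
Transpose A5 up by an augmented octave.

The letter stays A (same as the start), shifted an octave up.
An augmented octave is 13 semitones; 13 semitones up from A5 gives A#6.

A#6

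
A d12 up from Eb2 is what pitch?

Five letters up from E (plus an octave) reaches B.
A diminished twelfth is 18 semitones; 18 semitones up from Eb2 gives Bbb3.

Bbb3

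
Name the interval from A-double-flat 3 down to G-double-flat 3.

major second

Descending from Abb3 to Gbb3 is the same interval as ascending Gbb3 to Abb3.
G to A spans two letter names (G-A): a second.
Gbb3 to Abb3 is 2 semitones, matching the major second exactly, so the quality is major.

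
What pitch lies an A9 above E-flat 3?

F-sharp 4

Two letters up from E (plus an octave) reaches F.
Moving 15 semitones up from Eb3 (the size of an augmented ninth) reaches F#4.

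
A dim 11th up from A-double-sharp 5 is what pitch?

Four letters up from A (plus an octave) reaches D.
Moving 16 semitones up from A##5 (the size of a diminished eleventh) reaches D#7.

D-sharp 7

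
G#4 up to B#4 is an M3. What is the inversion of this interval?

minor sixth

Inverted interval numbers add to nine, so a third pairs with a sixth (3 + 6 = 9).
The quality also flips — major becomes minor — giving a minor sixth.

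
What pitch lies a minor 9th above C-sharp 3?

D 4

The ninth's letter: C up two letter names plus an octave → D.
Moving 13 semitones up from C#3 (the size of a minor ninth) reaches D4.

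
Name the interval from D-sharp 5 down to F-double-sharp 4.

minor sixth

Descending from D#5 to F##4 is the same interval as ascending F##4 to D#5.
F to D spans six letter names (F-G-A-B-C-D), so the interval is some kind of sixth.
At 8 semitones, F##4→D#5 falls one short of a major sixth: minor.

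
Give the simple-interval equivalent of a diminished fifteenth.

diminished 8th

Each octave removed subtracts seven from the number: 15 − 7 = 8.
That makes a diminished fifteenth a compound diminished octave — an octave plus a diminished octave.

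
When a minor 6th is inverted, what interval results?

The rule of nine gives the new number: 9 − 6 = 3, so a sixth becomes a third.
The quality also flips — minor becomes major — giving a major third.

major third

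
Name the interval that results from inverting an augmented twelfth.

First reduce the compound augmented twelfth to its simple form, an augmented fifth.
The rule of nine gives the new number: 9 − 5 = 4, so a fifth becomes a fourth.
The quality also flips — augmented becomes diminished — giving a diminished fourth.

d4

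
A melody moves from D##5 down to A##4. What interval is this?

Descending from D##5 to A##4 is the same interval as ascending A##4 to D##5.
A to D spans four letter names (A-B-C-D) — that makes it a fourth of some quality.
A##4 to D##5 is 5 semitones, matching the perfect fourth exactly, so the quality is perfect.

perfect fourth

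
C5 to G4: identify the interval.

Descending from C5 to G4 is the same interval as ascending G4 to C5.
G to C spans four letter names (G-A-B-C) — that makes it a fourth of some quality.
The perfect fourth spans 5 semitones, and G4 to C5 is exactly 5 semitones — so this is a perfect fourth.

perfect fourth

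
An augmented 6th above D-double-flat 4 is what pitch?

The sixth takes the letter from D up to B.
An augmented sixth spans 10 semitones, so from Dbb4 the target pitch is Bb4.

B-flat 4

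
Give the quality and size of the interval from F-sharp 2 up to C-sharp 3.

F to C spans five letter names (F-G-A-B-C) — that makes it a fifth of some quality.
Counting semitones, F#2→C#3 is 7, which is the perfect fifth.

perfect 5th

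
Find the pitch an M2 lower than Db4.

The second takes the letter from D down to C.
A major second spans 2 semitones, so from Db4 the target pitch is Cb4.

Cb4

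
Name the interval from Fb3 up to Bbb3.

F to B spans four letter names (F-G-A-B), so the interval is some kind of fourth.
Counting semitones, Fb3→Bbb3 is 5, which is the perfect fourth.

P4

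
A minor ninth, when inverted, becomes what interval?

First reduce the compound minor ninth to its simple form, a minor second.
The rule of nine gives the new number: 9 − 2 = 7, so a second becomes a seventh.
And minor becomes major under inversion, so we get a major seventh.

major 7th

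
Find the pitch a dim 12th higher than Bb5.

Fb7

Five letters up from B (plus an octave) reaches F.
A diminished twelfth spans 18 semitones, so from Bb5 the target pitch is Fb7.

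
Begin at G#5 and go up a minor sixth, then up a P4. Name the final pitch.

Up a minor sixth from G#5: E6 (8 semitones up).
E6 up a perfect fourth → A6 (5 semitones).

A6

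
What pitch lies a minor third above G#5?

B5

Counting three letter names up from G lands on B.
A minor third is 3 semitones; 3 semitones up from G#5 gives B5.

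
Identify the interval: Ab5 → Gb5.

Descending from Ab5 to Gb5 is the same interval as ascending Gb5 to Ab5.
G to A spans two letter names (G-A), so the interval is some kind of second.
The major second spans 2 semitones, and Gb5 to Ab5 is exactly 2 semitones — so this is a major second.

major 2nd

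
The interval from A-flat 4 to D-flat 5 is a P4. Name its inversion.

Inverted interval numbers add to nine, so a fourth pairs with a fifth (4 + 5 = 9).
The quality also flips — perfect stays perfect — giving a perfect fifth.

perfect fifth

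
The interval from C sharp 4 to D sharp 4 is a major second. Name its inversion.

minor seventh

The rule of nine gives the new number: 9 − 2 = 7, so a second becomes a seventh.
The quality also flips — major becomes minor — giving a minor seventh.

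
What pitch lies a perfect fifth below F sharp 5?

Five letter names down from F: B.
A perfect fifth is 7 semitones; 7 semitones down from F#5 gives B4.

B 4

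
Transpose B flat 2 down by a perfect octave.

B flat 1

For an octave the letter name doesn't change: still B, an octave down.
A perfect octave is 12 semitones; 12 semitones down from Bb2 gives Bb1.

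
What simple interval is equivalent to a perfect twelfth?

perfect 5th

Take out an octave (7 from the number): 12 − 7 = 5.
So a perfect twelfth is an octave plus a perfect fifth. The quality is unchanged.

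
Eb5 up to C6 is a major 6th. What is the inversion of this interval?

Inverted interval numbers add to nine, so a sixth pairs with a third (6 + 3 = 9).
Quality inverts too: major becomes minor. That makes the inversion a minor third.

minor third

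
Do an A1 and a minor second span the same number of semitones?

Yes

Both span 1 semitone: an augmented unison and a minor second are the same chromatic distance.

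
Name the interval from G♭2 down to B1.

diminished 6th

Descending from Gb2 to B1 is the same interval as ascending B1 to Gb2.
B to G spans six letter names (B-C-D-E-F-G), so the interval is some kind of sixth.
A major sixth would be 9 semitones; B1 to Gb2 is 7, two semitones narrower, so the interval is diminished.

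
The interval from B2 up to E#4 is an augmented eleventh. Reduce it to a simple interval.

Take out an octave (7 from the number): 11 − 7 = 4.
That makes an augmented eleventh a compound augmented fourth — an octave plus an augmented fourth.

augmented 4th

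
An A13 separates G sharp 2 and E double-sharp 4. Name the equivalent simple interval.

augmented sixth

Take out an octave (7 from the number): 13 − 7 = 6.
That makes an augmented thirteenth a compound augmented sixth — an octave plus an augmented sixth.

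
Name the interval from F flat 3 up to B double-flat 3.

P4

F to B spans four letter names (F-G-A-B): a fourth.
Counting semitones, Fb3→Bbb3 is 5, which is the perfect fourth.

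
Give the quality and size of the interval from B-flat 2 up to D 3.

M3

B to D spans three letter names (B-C-D), so the interval is some kind of third.
The major third spans 4 semitones, and Bb2 to D3 is exactly 4 semitones — so this is a major third.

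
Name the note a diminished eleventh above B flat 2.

The eleventh's letter: B up four letter names plus an octave → E.
A diminished eleventh is 16 semitones; 16 semitones up from Bb2 gives Ebb4.

E double-flat 4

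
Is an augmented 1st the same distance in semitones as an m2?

Yes

An augmented unison = 1 semitone = a minor second; enharmonically equal.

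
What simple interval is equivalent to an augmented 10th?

A3

Take out an octave (7 from the number): 10 − 7 = 3.
Quality carries through unchanged, so the simple form is an augmented third.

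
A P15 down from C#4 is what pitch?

C#2

For a fifteenth the letter name doesn't change: still C, two octaves down.
Moving 24 semitones down from C#4 (the size of a perfect fifteenth) reaches C#2.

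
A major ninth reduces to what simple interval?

major second

Each octave removed subtracts seven from the number: 9 − 7 = 2.
That makes a major ninth a compound major second — an octave plus a major second.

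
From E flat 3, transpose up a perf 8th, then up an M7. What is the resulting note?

Eb3 up a perfect octave → Eb4 (12 semitones).
A major seventh up from Eb4 is D5.

D 5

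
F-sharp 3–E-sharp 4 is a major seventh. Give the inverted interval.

The rule of nine gives the new number: 9 − 7 = 2, so a seventh becomes a second.
And major becomes minor under inversion, so we get a minor second.

m2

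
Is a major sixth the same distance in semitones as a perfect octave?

A major sixth spans 9 semitones; a perfect octave spans 12 semitones. They differ by 3.

No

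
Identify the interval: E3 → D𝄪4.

E to D spans seven letter names (E-F-G-A-B-C-D) — that makes it a seventh of some quality.
The major seventh is 11 semitones; here we have 12, one semitone wider: augmented.

augmented seventh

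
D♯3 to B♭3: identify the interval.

diminished sixth

D to B spans six letter names (D-E-F-G-A-B): a sixth.
D#3 to Bb3 spans 7 semitones — two semitones narrower than the major sixth (9) — giving a diminished sixth.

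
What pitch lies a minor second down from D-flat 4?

C 4

The second takes the letter from D down to C.
A minor second spans 1 semitone, so from Db4 the target pitch is C4.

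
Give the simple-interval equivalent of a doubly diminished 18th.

Each octave removed subtracts seven from the number: 18 − 14 = 4.
Quality carries through unchanged, so the simple form is a doubly diminished fourth.

dd4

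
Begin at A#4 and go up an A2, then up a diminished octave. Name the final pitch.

Up an augmented second from A#4: B##4 (3 semitones up).
A diminished octave up from B##4 is B#5.

B#5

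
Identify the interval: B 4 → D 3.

major thirteenth

Descending from B4 to D3 is the same interval as ascending D3 to B4.
D to B spans six letter names (D-E-F-G-A-B), plus an octave: a thirteenth.
The major thirteenth spans 21 semitones, and D3 to B4 is exactly 21 semitones — so this is a major thirteenth.
(Equivalently, a compound major sixth: a major sixth plus an octave.)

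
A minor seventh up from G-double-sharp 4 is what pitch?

Seven letter names up from G: F.
A minor seventh is 10 semitones; 10 semitones up from G##4 gives F##5.

F-double-sharp 5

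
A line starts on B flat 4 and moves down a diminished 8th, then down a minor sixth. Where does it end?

D sharp 3

Down a diminished octave from Bb4: B3 (11 semitones down).
Down a minor sixth from B3: D#3 (8 semitones down).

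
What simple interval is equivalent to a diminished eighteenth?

Each octave removed subtracts seven from the number: 18 − 14 = 4.
Quality carries through unchanged, so the simple form is a diminished fourth.

diminished fourth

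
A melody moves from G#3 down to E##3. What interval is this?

diminished third

Descending from G#3 to E##3 is the same interval as ascending E##3 to G#3.
E to G spans three letter names (E-F-G): a third.
The major third is 4 semitones; here we have 2, two semitones narrower: diminished.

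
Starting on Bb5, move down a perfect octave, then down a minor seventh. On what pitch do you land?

C4

Down a perfect octave from Bb5: Bb4 (12 semitones down).
Down a minor seventh from Bb4: C4 (10 semitones down).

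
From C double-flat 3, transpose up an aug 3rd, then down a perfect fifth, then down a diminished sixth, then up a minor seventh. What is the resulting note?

An augmented third up from Cbb3 is Eb3.
Down a perfect fifth from Eb3: Ab2 (7 semitones down).
Down a diminished sixth from Ab2: C#2 (7 semitones down).
A minor seventh up from C#2 is B2.

B 2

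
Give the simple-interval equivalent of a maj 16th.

Each octave removed subtracts seven from the number: 16 − 14 = 2.
That makes a major sixteenth a compound major second — 2 octaves plus a major second.

M2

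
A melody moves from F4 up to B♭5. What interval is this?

F to B spans four letter names (F-G-A-B), plus an octave: an eleventh.
F4 to Bb5 is 17 semitones, matching the perfect eleventh exactly, so the quality is perfect.
(Equivalently, a compound perfect fourth: a perfect fourth plus an octave.)

perfect eleventh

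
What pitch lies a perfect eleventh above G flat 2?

Counting four letter names plus an octave up from G lands on C.
Moving 17 semitones up from Gb2 (the size of a perfect eleventh) reaches Cb4.

C flat 4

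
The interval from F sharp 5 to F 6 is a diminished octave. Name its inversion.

The rule of nine gives the new number: 9 − 8 = 1, so an octave becomes a unison.
The quality also flips — diminished becomes augmented — giving an augmented unison.

augmented unison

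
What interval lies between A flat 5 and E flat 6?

perfect 5th

A to E spans five letter names (A-B-C-D-E): a fifth.
Counting semitones, Ab5→Eb6 is 7, which is the perfect fifth.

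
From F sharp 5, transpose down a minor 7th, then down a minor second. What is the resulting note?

F#5 down a minor seventh → G#4 (10 semitones).
A minor second down from G#4 is F##4.

F double-sharp 4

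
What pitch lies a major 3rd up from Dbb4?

Fb4

Counting three letter names up from D lands on F.
Moving 4 semitones up from Dbb4 (the size of a major third) reaches Fb4.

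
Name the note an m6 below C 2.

E 1

Counting six letter names down from C lands on E.
Moving 8 semitones down from C2 (the size of a minor sixth) reaches E1.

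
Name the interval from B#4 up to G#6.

B to G spans six letter names (B-C-D-E-F-G), plus an octave: a thirteenth.
A major thirteenth would be 21 semitones, but B#4 to G#6 is 20 — one semitone narrower, making it a minor thirteenth.
(Equivalently, a compound minor sixth: a minor sixth plus an octave.)

minor thirteenth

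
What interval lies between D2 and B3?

D to B spans six letter names (D-E-F-G-A-B), plus an octave, so the interval is some kind of thirteenth.
Counting semitones, D2→B3 is 21, which is the major thirteenth.
(Equivalently, a compound major sixth: a major sixth plus an octave.)

major thirteenth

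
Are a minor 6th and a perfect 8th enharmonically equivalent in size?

8 semitones (minor sixth) vs 12 semitones (perfect octave): not equal.

No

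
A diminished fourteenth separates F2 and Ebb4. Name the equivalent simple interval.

d7

Each octave removed subtracts seven from the number: 14 − 7 = 7.
So a diminished fourteenth is an octave plus a diminished seventh. The quality is unchanged.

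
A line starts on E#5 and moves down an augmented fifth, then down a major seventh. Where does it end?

Bb3

An augmented fifth down from E#5 is A4.
A4 down a major seventh → Bb3 (11 semitones).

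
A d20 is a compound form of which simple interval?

diminished 6th

Subtracting seven from the interval number removes an octave: 20 − 14 = 6.
So a diminished twentieth is 2 octaves plus a diminished sixth. The quality is unchanged.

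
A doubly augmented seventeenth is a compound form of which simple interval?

doubly augmented third

Subtracting seven from the interval number removes an octave: 17 − 14 = 3.
So a doubly augmented seventeenth is 2 octaves plus a doubly augmented third. The quality is unchanged.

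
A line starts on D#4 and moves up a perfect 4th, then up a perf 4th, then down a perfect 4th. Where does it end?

D#4 up a perfect fourth → G#4 (5 semitones).
Up a perfect fourth from G#4: C#5 (5 semitones up).
C#5 down a perfect fourth → G#4 (5 semitones).

G#4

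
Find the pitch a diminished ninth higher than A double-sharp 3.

B 4

Two letters up from A (plus an octave) reaches B.
A diminished ninth spans 12 semitones, so from A##3 the target pitch is B4.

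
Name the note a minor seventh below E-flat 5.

The seventh takes the letter from E down to F.
A minor seventh is 10 semitones; 10 semitones down from Eb5 gives F4.

F 4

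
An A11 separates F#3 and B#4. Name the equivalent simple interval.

Each octave removed subtracts seven from the number: 11 − 7 = 4.
So an augmented eleventh is an octave plus an augmented fourth. The quality is unchanged.

augmented fourth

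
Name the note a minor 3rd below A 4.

Counting three letter names down from A lands on F.
A minor third spans 3 semitones, so from A4 the target pitch is F#4.

F-sharp 4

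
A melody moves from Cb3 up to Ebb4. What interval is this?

C to E spans three letter names (C-D-E), plus an octave — that makes it a tenth of some quality.
A major tenth would be 16 semitones, but Cb3 to Ebb4 is 15 — one semitone narrower, making it a minor tenth.
(Equivalently, a compound minor third: a minor third plus an octave.)

m10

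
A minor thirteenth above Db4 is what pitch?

Bbb5

The thirteenth's letter: D up six letter names plus an octave → B.
A minor thirteenth is 20 semitones; 20 semitones up from Db4 gives Bbb5.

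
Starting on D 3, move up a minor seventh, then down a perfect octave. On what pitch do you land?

A minor seventh up from D3 is C4.
A perfect octave down from C4 is C3.

C 3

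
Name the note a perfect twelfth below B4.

E3

Counting five letter names plus an octave down from B lands on E.
Moving 19 semitones down from B4 (the size of a perfect twelfth) reaches E3.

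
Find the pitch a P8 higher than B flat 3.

B flat 4

For an octave the letter name doesn't change: still B, an octave up.
A perfect octave spans 12 semitones, so from Bb3 the target pitch is Bb4.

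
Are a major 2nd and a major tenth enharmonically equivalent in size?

A major second spans 2 semitones; a major tenth spans 16 semitones. They differ by 14.

No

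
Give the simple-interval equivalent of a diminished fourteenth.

Each octave removed subtracts seven from the number: 14 − 7 = 7.
That makes a diminished fourteenth a compound diminished seventh — an octave plus a diminished seventh.

diminished seventh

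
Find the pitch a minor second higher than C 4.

The second takes the letter from C up to D.
A minor second spans 1 semitone, so from C4 the target pitch is Db4.

D-flat 4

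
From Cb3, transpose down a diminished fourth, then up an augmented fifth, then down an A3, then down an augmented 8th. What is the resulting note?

Bbb1

Down a diminished fourth from Cb3: G2 (4 semitones down).
Up an augmented fifth from G2: D#3 (8 semitones up).
D#3 down an augmented third → Bb2 (5 semitones).
An augmented octave down from Bb2 is Bbb1.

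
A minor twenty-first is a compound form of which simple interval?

Take out 2 octaves (14 from the number): 21 − 14 = 7.
Quality carries through unchanged, so the simple form is a minor seventh.

minor seventh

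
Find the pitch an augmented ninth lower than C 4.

B-double-flat 2

The ninth's letter: C down two letter names plus an octave → B.
An augmented ninth spans 15 semitones, so from C4 the target pitch is Bbb2.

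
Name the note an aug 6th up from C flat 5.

A 5

Six letter names up from C: A.
Moving 10 semitones up from Cb5 (the size of an augmented sixth) reaches A5.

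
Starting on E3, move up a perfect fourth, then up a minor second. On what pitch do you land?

Bb3

A perfect fourth up from E3 is A3.
Up a minor second from A3: Bb3 (1 semitone up).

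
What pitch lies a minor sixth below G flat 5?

B flat 4

The sixth takes the letter from G down to B.
Moving 8 semitones down from Gb5 (the size of a minor sixth) reaches Bb4.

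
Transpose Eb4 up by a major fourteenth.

Counting seven letter names plus an octave up from E lands on D.
A major fourteenth spans 23 semitones, so from Eb4 the target pitch is D6.

D6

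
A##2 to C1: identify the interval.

AA13

Descending from A##2 to C1 is the same interval as ascending C1 to A##2.
C to A spans six letter names (C-D-E-F-G-A), plus an octave: a thirteenth.
C1 to A##2 spans 23 semitones — two semitones wider than the major thirteenth (21) — giving a doubly augmented thirteenth.
(Equivalently, a compound doubly augmented sixth: a doubly augmented sixth plus an octave.)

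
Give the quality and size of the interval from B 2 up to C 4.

minor ninth

B to C spans two letter names (B-C), plus an octave: a ninth.
A major ninth would be 14 semitones, but B2 to C4 is 13 — one semitone narrower, making it a minor ninth.
(Equivalently, a compound minor second: a minor second plus an octave.)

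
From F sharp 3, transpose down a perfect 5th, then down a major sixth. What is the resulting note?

D 2

A perfect fifth down from F#3 is B2.
A major sixth down from B2 is D2.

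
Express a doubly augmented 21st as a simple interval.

doubly augmented 7th

Take out 2 octaves (14 from the number): 21 − 14 = 7.
That makes a doubly augmented twenty-first a compound doubly augmented seventh — 2 octaves plus a doubly augmented seventh.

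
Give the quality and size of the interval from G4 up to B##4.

G to B spans three letter names (G-A-B), so the interval is some kind of third.
G4 to B##4 spans 6 semitones — two semitones wider than the major third (4) — giving a doubly augmented third.

AA3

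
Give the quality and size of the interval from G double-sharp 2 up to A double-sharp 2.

G to A spans two letter names (G-A) — that makes it a second of some quality.
G##2 to A##2 is 2 semitones, matching the major second exactly, so the quality is major.

major second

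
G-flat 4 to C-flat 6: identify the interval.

G to C spans four letter names (G-A-B-C), plus an octave, so the interval is some kind of eleventh.
Counting semitones, Gb4→Cb6 is 17, which is the perfect eleventh.
(Equivalently, a compound perfect fourth: a perfect fourth plus an octave.)

perfect eleventh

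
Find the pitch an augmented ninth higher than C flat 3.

D 4

Two letters up from C (plus an octave) reaches D.
Moving 15 semitones up from Cb3 (the size of an augmented ninth) reaches D4.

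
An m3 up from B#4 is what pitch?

D#5

The third takes the letter from B up to D.
Moving 3 semitones up from B#4 (the size of a minor third) reaches D#5.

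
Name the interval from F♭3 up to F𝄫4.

F to F is the same letter name, plus an octave, so the interval is some kind of octave.
Fb3 to Fbb4 spans 11 semitones — one semitone narrower than the perfect octave (12) — giving a diminished octave.

d8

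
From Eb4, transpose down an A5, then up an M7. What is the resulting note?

Eb4 down an augmented fifth → Abb3 (8 semitones).
A major seventh up from Abb3 is Gb4.

Gb4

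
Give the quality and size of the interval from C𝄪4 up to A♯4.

C to A spans six letter names (C-D-E-F-G-A), so the interval is some kind of sixth.
A major sixth would be 9 semitones, but C##4 to A#4 is 8 — one semitone narrower, making it a minor sixth.

minor sixth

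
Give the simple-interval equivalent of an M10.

major third

Subtracting seven from the interval number removes an octave: 10 − 7 = 3.
So a major tenth is an octave plus a major third. The quality is unchanged.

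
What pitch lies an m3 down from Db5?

Bb4

Counting three letter names down from D lands on B.
Moving 3 semitones down from Db5 (the size of a minor third) reaches Bb4.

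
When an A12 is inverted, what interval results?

First reduce the compound augmented twelfth to its simple form, an augmented fifth.
Interval numbers invert to sum to nine: 5 + 4 = 9, so a fifth inverts to a fourth.
And augmented becomes diminished under inversion, so we get a diminished fourth.

diminished fourth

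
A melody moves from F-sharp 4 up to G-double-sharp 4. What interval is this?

F to G spans two letter names (F-G) — that makes it a second of some quality.
F#4 to G##4 spans 3 semitones — one semitone wider than the major second (2) — giving an augmented second.

augmented second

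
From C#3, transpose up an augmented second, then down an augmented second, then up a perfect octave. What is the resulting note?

C#3 up an augmented second → D##3 (3 semitones).
D##3 down an augmented second → C#3 (3 semitones).
C#3 up a perfect octave → C#4 (12 semitones).

C#4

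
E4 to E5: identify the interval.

E to E is the same letter name, plus an octave: an octave.
Counting semitones, E4→E5 is 12, which is the perfect octave.

perfect octave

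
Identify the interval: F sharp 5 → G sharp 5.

F to G spans two letter names (F-G), so the interval is some kind of second.
F#5 to G#5 is 2 semitones, matching the major second exactly, so the quality is major.

major second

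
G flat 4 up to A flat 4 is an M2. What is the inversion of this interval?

Inverted interval numbers add to nine, so a second pairs with a seventh (2 + 7 = 9).
Quality inverts too: major becomes minor. That makes the inversion a minor seventh.

m7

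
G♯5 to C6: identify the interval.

G to C spans four letter names (G-A-B-C) — that makes it a fourth of some quality.
A perfect fourth would be 5 semitones; G#5 to C6 is 4, one semitone narrower, so the interval is diminished.

diminished fourth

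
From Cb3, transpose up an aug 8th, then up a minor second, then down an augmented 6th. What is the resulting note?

Up an augmented octave from Cb3: C4 (13 semitones up).
C4 up a minor second → Db4 (1 semitone).
Down an augmented sixth from Db4: Fbb3 (10 semitones down).

Fbb3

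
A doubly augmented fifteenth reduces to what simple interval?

doubly augmented octave

Subtracting seven from the interval number removes an octave: 15 − 7 = 8.
That makes a doubly augmented fifteenth a compound doubly augmented octave — an octave plus a doubly augmented octave.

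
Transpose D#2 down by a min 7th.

E#1

The seventh takes the letter from D down to E.
A minor seventh spans 10 semitones, so from D#2 the target pitch is E#1.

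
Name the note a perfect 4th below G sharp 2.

Counting four letter names down from G lands on D.
Moving 5 semitones down from G#2 (the size of a perfect fourth) reaches D#2.

D sharp 2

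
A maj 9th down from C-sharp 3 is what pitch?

B 1

The ninth's letter: C down two letter names plus an octave → B.
Moving 14 semitones down from C#3 (the size of a major ninth) reaches B1.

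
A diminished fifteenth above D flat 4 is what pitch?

The letter stays D (same as the start), shifted two octaves up.
Moving 23 semitones up from Db4 (the size of a diminished fifteenth) reaches Dbb6.

D double-flat 6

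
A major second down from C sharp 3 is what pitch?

B 2

Two letter names down from C: B.
A major second spans 2 semitones, so from C#3 the target pitch is B2.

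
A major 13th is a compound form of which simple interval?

Take out an octave (7 from the number): 13 − 7 = 6.
That makes a major thirteenth a compound major sixth — an octave plus a major sixth.

M6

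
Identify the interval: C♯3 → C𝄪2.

diminished 8th

Descending from C#3 to C##2 is the same interval as ascending C##2 to C#3.
C to C is the same letter name, plus an octave: an octave.
The perfect octave is 12 semitones; here we have 11, one semitone narrower: diminished.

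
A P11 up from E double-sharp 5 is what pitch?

The eleventh's letter: E up four letter names plus an octave → A.
Moving 17 semitones up from E##5 (the size of a perfect eleventh) reaches A##6.

A double-sharp 6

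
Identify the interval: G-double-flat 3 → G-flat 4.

G to G is the same letter name, plus an octave, so the interval is some kind of octave.
The perfect octave is 12 semitones; here we have 13, one semitone wider: augmented.

augmented octave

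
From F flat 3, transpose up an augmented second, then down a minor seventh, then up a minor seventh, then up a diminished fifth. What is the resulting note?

Fb3 up an augmented second → G3 (3 semitones).
G3 down a minor seventh → A2 (10 semitones).
A2 up a minor seventh → G3 (10 semitones).
G3 up a diminished fifth → Db4 (6 semitones).

D flat 4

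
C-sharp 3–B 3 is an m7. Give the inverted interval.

major 2nd

The rule of nine gives the new number: 9 − 7 = 2, so a seventh becomes a second.
Quality inverts too: minor becomes major. That makes the inversion a major second.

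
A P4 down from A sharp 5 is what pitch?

The fourth takes the letter from A down to E.
A perfect fourth is 5 semitones; 5 semitones down from A#5 gives E#5.

E sharp 5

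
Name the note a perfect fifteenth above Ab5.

The letter stays A (same as the start), shifted two octaves up.
Moving 24 semitones up from Ab5 (the size of a perfect fifteenth) reaches Ab7.

Ab7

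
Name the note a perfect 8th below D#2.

An octave keeps the letter name D, an octave down from D.
Moving 12 semitones down from D#2 (the size of a perfect octave) reaches D#1.

D#1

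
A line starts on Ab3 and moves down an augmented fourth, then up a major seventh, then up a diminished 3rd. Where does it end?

Fbb4

Down an augmented fourth from Ab3: Ebb3 (6 semitones down).
Up a major seventh from Ebb3: Db4 (11 semitones up).
Db4 up a diminished third → Fbb4 (2 semitones).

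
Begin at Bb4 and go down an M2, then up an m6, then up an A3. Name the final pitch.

Down a major second from Bb4: Ab4 (2 semitones down).
Ab4 up a minor sixth → Fb5 (8 semitones).
An augmented third up from Fb5 is A5.

A5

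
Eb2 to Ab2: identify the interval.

E to A spans four letter names (E-F-G-A): a fourth.
Counting semitones, Eb2→Ab2 is 5, which is the perfect fourth.

P4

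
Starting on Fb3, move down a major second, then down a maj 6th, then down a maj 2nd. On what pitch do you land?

Fb3 down a major second → Ebb3 (2 semitones).
Ebb3 down a major sixth → Gbb2 (9 semitones).
A major second down from Gbb2 is Fbb2.

Fbb2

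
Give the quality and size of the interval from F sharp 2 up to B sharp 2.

augmented fourth

F to B spans four letter names (F-G-A-B): a fourth.
F#2 to B#2 spans 6 semitones — one semitone wider than the perfect fourth (5) — giving an augmented fourth.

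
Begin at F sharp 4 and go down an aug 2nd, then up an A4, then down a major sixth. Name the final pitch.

C 4

An augmented second down from F#4 is Eb4.
Up an augmented fourth from Eb4: A4 (6 semitones up).
A major sixth down from A4 is C4.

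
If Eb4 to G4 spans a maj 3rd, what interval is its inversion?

minor sixth

The rule of nine gives the new number: 9 − 3 = 6, so a third becomes a sixth.
And major becomes minor under inversion, so we get a minor sixth.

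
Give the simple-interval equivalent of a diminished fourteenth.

Each octave removed subtracts seven from the number: 14 − 7 = 7.
That makes a diminished fourteenth a compound diminished seventh — an octave plus a diminished seventh.

diminished 7th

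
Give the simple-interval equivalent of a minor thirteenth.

Take out an octave (7 from the number): 13 − 7 = 6.
Quality carries through unchanged, so the simple form is a minor sixth.

minor sixth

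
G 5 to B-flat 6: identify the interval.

minor tenth

G to B spans three letter names (G-A-B), plus an octave, so the interval is some kind of tenth.
At 15 semitones, G5→Bb6 falls one short of a major tenth: minor.
(Equivalently, a compound minor third: a minor third plus an octave.)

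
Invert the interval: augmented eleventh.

First reduce the compound augmented eleventh to its simple form, an augmented fourth.
Inverted interval numbers add to nine, so a fourth pairs with a fifth (4 + 5 = 9).
Quality inverts too: augmented becomes diminished. That makes the inversion a diminished fifth.

diminished 5th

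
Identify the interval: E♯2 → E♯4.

perfect fifteenth

E to E is the same letter name, plus 2 octaves, so the interval is some kind of fifteenth.
E#2 to E#4 is 24 semitones, matching the perfect fifteenth exactly, so the quality is perfect.
(Equivalently, a compound perfect octave: a perfect octave plus an octave.)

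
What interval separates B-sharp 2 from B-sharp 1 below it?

Descending from B#2 to B#1 is the same interval as ascending B#1 to B#2.
B to B is the same letter name, plus an octave, so the interval is some kind of octave.
The perfect octave spans 12 semitones, and B#1 to B#2 is exactly 12 semitones — so this is a perfect octave.

P8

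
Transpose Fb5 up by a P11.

Bbb6

The eleventh's letter: F up four letter names plus an octave → B.
A perfect eleventh is 17 semitones; 17 semitones up from Fb5 gives Bbb6.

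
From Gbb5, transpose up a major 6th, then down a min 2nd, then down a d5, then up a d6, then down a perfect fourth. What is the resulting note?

Gbb5 up a major sixth → Ebb6 (9 semitones).
Ebb6 down a minor second → Db6 (1 semitone).
A diminished fifth down from Db6 is G5.
G5 up a diminished sixth → Ebb6 (7 semitones).
Ebb6 down a perfect fourth → Bbb5 (5 semitones).

Bbb5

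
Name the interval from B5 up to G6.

B to G spans six letter names (B-C-D-E-F-G) — that makes it a sixth of some quality.
At 8 semitones, B5→G6 falls one short of a major sixth: minor.

m6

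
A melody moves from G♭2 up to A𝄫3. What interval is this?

G to A spans two letter names (G-A), plus an octave — that makes it a ninth of some quality.
Gb2 to Abb3 is 13 semitones, a half step short of the major ninth (14), so this is minor.
(Equivalently, a compound minor second: a minor second plus an octave.)

m9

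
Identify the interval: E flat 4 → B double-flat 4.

E to B spans five letter names (E-F-G-A-B), so the interval is some kind of fifth.
The perfect fifth is 7 semitones; here we have 6, one semitone narrower: diminished.

diminished fifth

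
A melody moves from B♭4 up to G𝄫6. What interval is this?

diminished thirteenth

B to G spans six letter names (B-C-D-E-F-G), plus an octave, so the interval is some kind of thirteenth.
A major thirteenth would be 21 semitones; Bb4 to Gbb6 is 19, two semitones narrower, so the interval is diminished.
(Equivalently, a compound diminished sixth: a diminished sixth plus an octave.)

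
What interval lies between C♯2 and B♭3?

d14

C to B spans seven letter names (C-D-E-F-G-A-B), plus an octave: a fourteenth.
C#2 to Bb3 spans 21 semitones — two semitones narrower than the major fourteenth (23) — giving a diminished fourteenth.
(Equivalently, a compound diminished seventh: a diminished seventh plus an octave.)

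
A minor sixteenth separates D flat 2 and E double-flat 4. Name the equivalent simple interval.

minor second

Subtracting seven from the interval number removes an octave: 16 − 14 = 2.
That makes a minor sixteenth a compound minor second — 2 octaves plus a minor second.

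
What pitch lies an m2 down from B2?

A#2

Two letter names down from B: A.
Moving 1 semitone down from B2 (the size of a minor second) reaches A#2.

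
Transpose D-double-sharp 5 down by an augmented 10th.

Three letters down from D (plus an octave) reaches B.
An augmented tenth spans 17 semitones, so from D##5 the target pitch is B3.

B 3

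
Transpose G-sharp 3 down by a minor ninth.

F-double-sharp 2

The ninth's letter: G down two letter names plus an octave → F.
A minor ninth is 13 semitones; 13 semitones down from G#3 gives F##2.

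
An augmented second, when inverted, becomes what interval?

Inverted interval numbers add to nine, so a second pairs with a seventh (2 + 7 = 9).
The quality also flips — augmented becomes diminished — giving a diminished seventh.

d7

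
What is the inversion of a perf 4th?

perfect 5th

The rule of nine gives the new number: 9 − 4 = 5, so a fourth becomes a fifth.
The quality also flips — perfect stays perfect — giving a perfect fifth.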